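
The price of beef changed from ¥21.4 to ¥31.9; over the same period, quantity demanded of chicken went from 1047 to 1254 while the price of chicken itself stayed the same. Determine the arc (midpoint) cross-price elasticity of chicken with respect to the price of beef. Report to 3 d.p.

ΔQ_A = 1254 − 1047 = 207; ΔP_B = 31.9 − 21.4 = 10.5.
Midpoints: Q̄_A = 1150.5, P̄_B = 26.65.
ε = (ΔQ_A/Q̄_A)/(ΔP_B/P̄_B) = (207/1150.5)/(10.5/26.65) ≈ 0.457.
ε > 0: chicken and beef are substitutes.

0.457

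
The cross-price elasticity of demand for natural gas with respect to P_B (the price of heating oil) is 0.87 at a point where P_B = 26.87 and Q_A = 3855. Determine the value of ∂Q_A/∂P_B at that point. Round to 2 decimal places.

ε = (∂Q_A/∂P_B)·(P_B/Q_A) ⇒ ∂Q_A/∂P_B = ε·Q_A/P_B = 0.87 × 3855/26.87 ≈ 124.82.

124.82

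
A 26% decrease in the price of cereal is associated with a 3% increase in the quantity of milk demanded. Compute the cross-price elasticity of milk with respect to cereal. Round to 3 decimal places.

-0.115

ε = (%ΔQ of milk) / (%ΔP of cereal) = (3%) / (-26%) ≈ -0.115.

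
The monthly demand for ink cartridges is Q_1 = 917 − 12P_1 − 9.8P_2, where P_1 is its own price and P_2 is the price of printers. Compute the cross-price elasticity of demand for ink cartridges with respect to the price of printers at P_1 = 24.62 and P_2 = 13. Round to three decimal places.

-0.258

At P_1 = 24.62 and P_2 = 13: Q_1 = 494.16.
∂Q_1/∂P_2 = -9.8.
ε = (∂Q_1/∂P_2)(P_2/Q_1) = -9.8 × (13/494.16) ≈ -0.258.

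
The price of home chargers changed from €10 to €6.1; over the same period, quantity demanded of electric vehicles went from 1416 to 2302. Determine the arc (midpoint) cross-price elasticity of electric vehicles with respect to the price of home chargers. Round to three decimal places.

-0.984

ΔQ_A = 2302 − 1416 = 886; ΔP_B = 6.1 − 10 = -3.9.
Midpoints: Q̄_A = 1859.0, P̄_B = 8.05.
ε = (ΔQ_A/Q̄_A)/(ΔP_B/P̄_B) = (886/1859.0)/(-3.9/8.05) ≈ -0.984.
ε < 0: electric vehicles and home chargers are complements.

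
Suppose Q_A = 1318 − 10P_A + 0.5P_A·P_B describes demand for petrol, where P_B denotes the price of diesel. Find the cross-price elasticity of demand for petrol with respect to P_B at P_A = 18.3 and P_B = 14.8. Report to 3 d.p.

At P_A = 18.3 and P_B = 14.8: Q_A = 1270.42.
∂Q_A/∂P_B = 0.5P_A = 0.5(18.3) = 9.1500.
ε = (∂Q_A/∂P_B)(P_B/Q_A) = 9.1500 × (14.8/1270.42) ≈ 0.107.

0.107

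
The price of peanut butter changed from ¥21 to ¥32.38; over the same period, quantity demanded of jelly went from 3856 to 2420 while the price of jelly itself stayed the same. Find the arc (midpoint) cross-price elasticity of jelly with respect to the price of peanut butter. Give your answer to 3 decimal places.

-1.073

ΔQ_A = 2420 − 3856 = -1436; ΔP_B = 32.38 − 21 = 11.38.
Midpoints: Q̄_A = 3138.0, P̄_B = 26.69.
ε = (ΔQ_A/Q̄_A)/(ΔP_B/P̄_B) = (-1436/3138.0)/(11.38/26.69) ≈ -1.073.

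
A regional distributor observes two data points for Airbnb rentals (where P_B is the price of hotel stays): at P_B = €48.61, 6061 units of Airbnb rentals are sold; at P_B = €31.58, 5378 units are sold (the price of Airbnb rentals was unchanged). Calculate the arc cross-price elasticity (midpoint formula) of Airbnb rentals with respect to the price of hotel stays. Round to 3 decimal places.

ΔQ_A = 5378 − 6061 = -683; ΔP_B = 31.58 − 48.61 = -17.03.
Midpoints: Q̄_A = 5719.5, P̄_B = 40.09.
ε = (ΔQ_A/Q̄_A)/(ΔP_B/P̄_B) = (-683/5719.5)/(-17.03/40.09) ≈ 0.281.

0.281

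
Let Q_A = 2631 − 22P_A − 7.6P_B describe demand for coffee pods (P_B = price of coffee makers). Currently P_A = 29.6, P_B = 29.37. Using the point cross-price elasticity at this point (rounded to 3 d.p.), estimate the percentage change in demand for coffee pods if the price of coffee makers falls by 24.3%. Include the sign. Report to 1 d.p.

3.1%

At P_A = 29.6, P_B = 29.37: Q_A = 1756.588.
∂Q_A/∂P_B = -7.6.
ε = (∂Q_A/∂P_B)(P_B/Q_A) = -7.6000 × 29.37/1756.588 ≈ -0.127.
%ΔQ_A ≈ ε × %ΔP_B = -0.127 × (-24.3%) = 3.1%.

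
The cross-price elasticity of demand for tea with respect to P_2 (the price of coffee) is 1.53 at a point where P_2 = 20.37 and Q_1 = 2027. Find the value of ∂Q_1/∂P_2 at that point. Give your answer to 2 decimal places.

ε = (∂Q_1/∂P_2)·(P_2/Q_1) ⇒ ∂Q_1/∂P_2 = ε·Q_1/P_2 = 1.53 × 2027/20.37 ≈ 152.25.

152.25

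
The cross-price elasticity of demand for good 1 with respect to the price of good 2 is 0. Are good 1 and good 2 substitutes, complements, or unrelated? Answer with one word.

ε = 0: demand for good 1 does not respond to good 2's price; the goods are unrelated.

unrelated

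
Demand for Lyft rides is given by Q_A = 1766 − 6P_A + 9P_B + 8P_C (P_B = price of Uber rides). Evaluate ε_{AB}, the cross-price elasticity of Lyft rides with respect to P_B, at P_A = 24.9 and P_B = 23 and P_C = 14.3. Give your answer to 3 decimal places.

At P_A = 24.9 and P_B = 23 and P_C = 14.3: Q_A = 1938.
∂Q_A/∂P_B = 9.
ε = (∂Q_A/∂P_B)(P_B/Q_A) = 9 × (23/1938) ≈ 0.107.

0.107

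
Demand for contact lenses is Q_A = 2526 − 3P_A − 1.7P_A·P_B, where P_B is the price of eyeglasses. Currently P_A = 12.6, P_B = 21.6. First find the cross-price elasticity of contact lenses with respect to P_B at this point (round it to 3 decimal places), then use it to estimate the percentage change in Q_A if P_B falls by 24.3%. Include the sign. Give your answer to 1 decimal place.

5.5%

At P_A = 12.6, P_B = 21.6: Q_A = 2025.528.
∂Q_A/∂P_B = -1.7P_A = -21.4200.
ε = (∂Q_A/∂P_B)(P_B/Q_A) = -21.4200 × 21.6/2025.528 ≈ -0.228.
%ΔQ_A ≈ ε × %ΔP_B = -0.228 × (-24.3%) = 5.5%.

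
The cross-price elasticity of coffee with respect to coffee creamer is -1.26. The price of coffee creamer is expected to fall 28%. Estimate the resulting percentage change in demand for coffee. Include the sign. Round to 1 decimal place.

35.3%

%ΔQ ≈ ε × %ΔP of coffee creamer = -1.26 × (-28%) = 35.3%.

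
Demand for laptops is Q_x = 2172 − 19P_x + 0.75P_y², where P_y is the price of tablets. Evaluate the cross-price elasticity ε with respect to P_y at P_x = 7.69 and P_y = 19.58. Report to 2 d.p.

0.25

At P_x = 7.69 and P_y = 19.58: Q_x = 2313.422.
∂Q_x/∂P_y = 1.5P_y = 1.5(19.58) = 29.3700.
ε = (∂Q_x/∂P_y)(P_y/Q_x) = 29.3700 × (19.58/2313.422) ≈ 0.25.
ε > 0: substitutes.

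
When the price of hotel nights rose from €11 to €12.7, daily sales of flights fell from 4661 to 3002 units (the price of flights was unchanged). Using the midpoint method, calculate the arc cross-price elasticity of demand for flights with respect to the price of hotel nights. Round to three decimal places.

ΔQ_A = 3002 − 4661 = -1659; ΔP_B = 12.7 − 11 = 1.7.
Midpoints: Q̄_A = 3831.5, P̄_B = 11.85.
ε = (ΔQ_A/Q̄_A)/(ΔP_B/P̄_B) = (-1659/3831.5)/(1.7/11.85) ≈ -3.018.
ε < 0: flights and hotel nights are complements.

-3.018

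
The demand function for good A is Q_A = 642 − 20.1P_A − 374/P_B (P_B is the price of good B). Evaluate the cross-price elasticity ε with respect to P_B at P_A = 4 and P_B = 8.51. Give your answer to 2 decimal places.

0.08

At P_A = 4 and P_B = 8.51: Q_A = 517.652.
∂Q_A/∂P_B = 374/P_B² = 5.1643.
ε = (∂Q_A/∂P_B)(P_B/Q_A) = 5.1643 × (8.51/517.652) ≈ 0.08.
ε > 0: substitutes.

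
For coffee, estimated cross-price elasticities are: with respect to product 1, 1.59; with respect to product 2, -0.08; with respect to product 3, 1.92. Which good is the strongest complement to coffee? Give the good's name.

Complements have ε < 0. The most negative value is -0.08 (product 2).

product 2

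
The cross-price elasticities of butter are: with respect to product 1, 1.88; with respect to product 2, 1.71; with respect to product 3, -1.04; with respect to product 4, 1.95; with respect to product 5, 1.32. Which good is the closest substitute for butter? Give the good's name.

product 4

Substitutes have ε > 0. Among the positive values, 1.95 (product 4) is largest.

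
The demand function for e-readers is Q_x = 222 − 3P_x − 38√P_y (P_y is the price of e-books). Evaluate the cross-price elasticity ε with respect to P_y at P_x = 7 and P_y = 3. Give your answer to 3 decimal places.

At P_x = 7 and P_y = 3: Q_x = 135.182.
∂Q_x/∂P_y = -38/(2√P_y) = -38/(2√3) = -10.9697.
ε = (∂Q_x/∂P_y)(P_y/Q_x) = -10.9697 × (3/135.182) ≈ -0.243.
ε < 0: complements.

-0.243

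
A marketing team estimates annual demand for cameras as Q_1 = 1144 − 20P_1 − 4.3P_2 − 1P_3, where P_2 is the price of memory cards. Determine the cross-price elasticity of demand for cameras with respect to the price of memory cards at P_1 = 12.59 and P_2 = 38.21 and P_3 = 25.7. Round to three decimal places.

-0.234

At P_1 = 12.59 and P_2 = 38.21 and P_3 = 25.7: Q_1 = 702.197.
∂Q_1/∂P_2 = -4.3.
ε = (∂Q_1/∂P_2)(P_2/Q_1) = -4.3 × (38.21/702.197) ≈ -0.234.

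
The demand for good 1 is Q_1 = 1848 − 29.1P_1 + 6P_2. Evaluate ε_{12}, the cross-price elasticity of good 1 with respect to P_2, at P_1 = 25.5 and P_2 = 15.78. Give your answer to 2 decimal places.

At P_1 = 25.5 and P_2 = 15.78: Q_1 = 1200.63.
∂Q_1/∂P_2 = 6.
ε = (∂Q_1/∂P_2)(P_2/Q_1) = 6 × (15.78/1200.63) ≈ 0.08.

0.08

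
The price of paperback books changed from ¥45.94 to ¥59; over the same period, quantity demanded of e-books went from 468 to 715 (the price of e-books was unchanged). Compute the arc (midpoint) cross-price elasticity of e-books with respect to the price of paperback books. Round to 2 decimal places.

ΔQ_A = 715 − 468 = 247; ΔP_B = 59 − 45.94 = 13.06.
Midpoints: Q̄_A = 591.5, P̄_B = 52.47.
ε = (ΔQ_A/Q̄_A)/(ΔP_B/P̄_B) = (247/591.5)/(13.06/52.47) ≈ 1.68.

1.68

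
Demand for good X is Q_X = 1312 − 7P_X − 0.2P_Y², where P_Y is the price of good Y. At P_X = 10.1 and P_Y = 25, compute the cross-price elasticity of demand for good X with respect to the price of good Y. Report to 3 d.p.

At P_X = 10.1 and P_Y = 25: Q_X = 1116.3.
∂Q_X/∂P_Y = -0.4P_Y = -0.4(25) = -10.0000.
ε = (∂Q_X/∂P_Y)(P_Y/Q_X) = -10.0000 × (25/1116.3) ≈ -0.224.

-0.224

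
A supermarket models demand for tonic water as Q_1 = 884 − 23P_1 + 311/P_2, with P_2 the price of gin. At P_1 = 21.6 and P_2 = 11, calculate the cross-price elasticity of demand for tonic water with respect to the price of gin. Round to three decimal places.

At P_1 = 21.6 and P_2 = 11: Q_1 = 415.473.
∂Q_1/∂P_2 = −311/P_2² = -2.5702.
ε = (∂Q_1/∂P_2)(P_2/Q_1) = -2.5702 × (11/415.473) ≈ -0.068.
ε < 0: complements.

-0.068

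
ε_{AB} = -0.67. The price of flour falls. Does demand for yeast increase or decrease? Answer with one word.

ε < 0 and the price of flour falls, so the quantity of yeast moves in the opposite direction: it increases.

increase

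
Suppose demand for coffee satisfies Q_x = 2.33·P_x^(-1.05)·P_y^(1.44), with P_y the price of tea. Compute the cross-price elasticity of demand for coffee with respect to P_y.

In a log-linear (constant-elasticity) demand function, the coefficient on the exponent of P_y is the cross-price elasticity.
ε = 1.44. Positive, so coffee and tea are substitutes.

1.44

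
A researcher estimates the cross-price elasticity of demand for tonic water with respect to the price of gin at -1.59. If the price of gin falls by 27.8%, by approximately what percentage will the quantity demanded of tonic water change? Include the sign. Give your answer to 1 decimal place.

44.2%

%ΔQ ≈ ε × %ΔP of gin = -1.59 × (-27.8%) = 44.2%.
Demand for tonic water rises by about 44.2%.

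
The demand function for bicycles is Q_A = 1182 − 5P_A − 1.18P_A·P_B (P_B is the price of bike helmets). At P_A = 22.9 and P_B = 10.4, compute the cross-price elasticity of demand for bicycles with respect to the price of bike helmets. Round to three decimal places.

-0.357

At P_A = 22.9 and P_B = 10.4: Q_A = 786.471.
∂Q_A/∂P_B = -1.18P_A = -1.18(22.9) = -27.0220.
ε = (∂Q_A/∂P_B)(P_B/Q_A) = -27.0220 × (10.4/786.471) ≈ -0.357.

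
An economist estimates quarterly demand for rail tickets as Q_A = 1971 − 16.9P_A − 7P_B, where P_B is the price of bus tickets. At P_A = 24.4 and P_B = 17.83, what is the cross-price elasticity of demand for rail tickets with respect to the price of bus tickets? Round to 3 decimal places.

At P_A = 24.4 and P_B = 17.83: Q_A = 1433.83.
∂Q_A/∂P_B = -7.
ε = (∂Q_A/∂P_B)(P_B/Q_A) = -7 × (17.83/1433.83) ≈ -0.087.
Since ε < 0, rail tickets and bus tickets are complements.

-0.087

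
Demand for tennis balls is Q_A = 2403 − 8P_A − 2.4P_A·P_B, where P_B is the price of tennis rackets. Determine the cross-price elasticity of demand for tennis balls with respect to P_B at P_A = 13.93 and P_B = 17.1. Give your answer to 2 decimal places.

At P_A = 13.93 and P_B = 17.1: Q_A = 1719.873.
∂Q_A/∂P_B = -2.4P_A = -2.4(13.93) = -33.4320.
ε = (∂Q_A/∂P_B)(P_B/Q_A) = -33.4320 × (17.1/1719.873) ≈ -0.33.

-0.33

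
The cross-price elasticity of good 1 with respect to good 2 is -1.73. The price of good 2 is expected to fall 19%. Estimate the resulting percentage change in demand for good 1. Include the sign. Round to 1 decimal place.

%ΔQ ≈ ε × %ΔP of good 2 = -1.73 × (-19%) = 32.9%.
Demand for good 1 rises by about 32.9%.

32.9%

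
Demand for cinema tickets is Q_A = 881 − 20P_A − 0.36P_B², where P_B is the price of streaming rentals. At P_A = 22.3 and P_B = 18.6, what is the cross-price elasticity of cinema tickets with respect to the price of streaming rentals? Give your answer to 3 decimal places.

At P_A = 22.3 and P_B = 18.6: Q_A = 310.454.
∂Q_A/∂P_B = -0.72P_B = -0.72(18.6) = -13.3920.
ε = (∂Q_A/∂P_B)(P_B/Q_A) = -13.3920 × (18.6/310.454) ≈ -0.802.

-0.802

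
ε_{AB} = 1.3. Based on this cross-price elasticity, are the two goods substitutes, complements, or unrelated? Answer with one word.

ε = 1.3 > 0, so a higher price of good B raises demand for good A: substitutes.

substitutes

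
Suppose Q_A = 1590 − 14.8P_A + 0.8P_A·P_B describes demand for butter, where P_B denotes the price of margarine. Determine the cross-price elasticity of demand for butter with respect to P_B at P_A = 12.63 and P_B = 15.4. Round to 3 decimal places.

0.100

At P_A = 12.63 and P_B = 15.4: Q_A = 1558.678.
∂Q_A/∂P_B = 0.8P_A = 0.8(12.63) = 10.1040.
ε = (∂Q_A/∂P_B)(P_B/Q_A) = 10.1040 × (15.4/1558.678) ≈ 0.100.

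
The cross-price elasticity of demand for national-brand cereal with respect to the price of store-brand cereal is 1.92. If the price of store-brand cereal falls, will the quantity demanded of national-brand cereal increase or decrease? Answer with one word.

ε > 0 and the price of store-brand cereal falls, so the quantity of national-brand cereal moves in the same direction: it decreases.

decrease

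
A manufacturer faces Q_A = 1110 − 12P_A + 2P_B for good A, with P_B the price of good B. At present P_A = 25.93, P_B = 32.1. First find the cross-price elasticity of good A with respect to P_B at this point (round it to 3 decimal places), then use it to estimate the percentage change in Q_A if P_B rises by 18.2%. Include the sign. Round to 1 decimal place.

At P_A = 25.93, P_B = 32.1: Q_A = 863.04.
∂Q_A/∂P_B = 2.
ε = (∂Q_A/∂P_B)(P_B/Q_A) = 2.0000 × 32.1/863.04 ≈ 0.074.
%ΔQ_A ≈ ε × %ΔP_B = 0.074 × (18.2%) = 1.3%.

1.3%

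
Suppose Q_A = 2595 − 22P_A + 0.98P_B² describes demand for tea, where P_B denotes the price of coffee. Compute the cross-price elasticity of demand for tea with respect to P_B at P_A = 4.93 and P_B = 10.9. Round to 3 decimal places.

At P_A = 4.93 and P_B = 10.9: Q_A = 2602.974.
∂Q_A/∂P_B = 1.96P_B = 1.96(10.9) = 21.3640.
ε = (∂Q_A/∂P_B)(P_B/Q_A) = 21.3640 × (10.9/2602.974) ≈ 0.089.
ε > 0: substitutes.

0.089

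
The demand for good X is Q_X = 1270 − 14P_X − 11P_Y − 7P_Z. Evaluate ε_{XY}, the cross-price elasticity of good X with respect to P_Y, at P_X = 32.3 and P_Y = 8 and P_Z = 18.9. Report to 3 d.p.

At P_X = 32.3 and P_Y = 8 and P_Z = 18.9: Q_X = 597.5.
∂Q_X/∂P_Y = -11.
ε = (∂Q_X/∂P_Y)(P_Y/Q_X) = -11 × (8/597.5) ≈ -0.147.

-0.147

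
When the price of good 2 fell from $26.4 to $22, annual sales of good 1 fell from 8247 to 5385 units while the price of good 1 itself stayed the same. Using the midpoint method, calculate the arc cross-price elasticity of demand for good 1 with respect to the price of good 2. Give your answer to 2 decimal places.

2.31

ΔQ_1 = 5385 − 8247 = -2862; ΔP_2 = 22 − 26.4 = -4.4.
Midpoints: Q̄_1 = 6816.0, P̄_2 = 24.20.
ε = (ΔQ_1/Q̄_1)/(ΔP_2/P̄_2) = (-2862/6816.0)/(-4.4/24.20) ≈ 2.31.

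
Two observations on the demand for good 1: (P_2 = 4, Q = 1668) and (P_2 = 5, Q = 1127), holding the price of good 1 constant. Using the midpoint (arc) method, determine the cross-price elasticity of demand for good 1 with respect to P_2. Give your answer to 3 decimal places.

ΔQ_1 = 1127 − 1668 = -541; ΔP_2 = 5 − 4 = 1.
Midpoints: Q̄_1 = 1397.5, P̄_2 = 4.50.
ε = (ΔQ_1/Q̄_1)/(ΔP_2/P̄_2) = (-541/1397.5)/(1/4.50) ≈ -1.742.
ε < 0: good 1 and good 2 are complements.

-1.742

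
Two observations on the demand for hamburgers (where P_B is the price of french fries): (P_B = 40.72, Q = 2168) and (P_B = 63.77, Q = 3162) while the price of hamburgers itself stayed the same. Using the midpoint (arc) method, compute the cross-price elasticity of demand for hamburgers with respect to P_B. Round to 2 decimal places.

0.85

ΔQ_A = 3162 − 2168 = 994; ΔP_B = 63.77 − 40.72 = 23.05.
Midpoints: Q̄_A = 2665.0, P̄_B = 52.25.
ε = (ΔQ_A/Q̄_A)/(ΔP_B/P̄_B) = (994/2665.0)/(23.05/52.25) ≈ 0.85.
ε > 0: hamburgers and french fries are substitutes.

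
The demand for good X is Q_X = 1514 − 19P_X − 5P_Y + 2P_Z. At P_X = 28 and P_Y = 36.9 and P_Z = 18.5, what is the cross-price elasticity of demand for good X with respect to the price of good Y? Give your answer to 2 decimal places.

-0.22

At P_X = 28 and P_Y = 36.9 and P_Z = 18.5: Q_X = 834.5.
∂Q_X/∂P_Y = -5.
ε = (∂Q_X/∂P_Y)(P_Y/Q_X) = -5 × (36.9/834.5) ≈ -0.22.
Since ε < 0, good X and good Y are complements.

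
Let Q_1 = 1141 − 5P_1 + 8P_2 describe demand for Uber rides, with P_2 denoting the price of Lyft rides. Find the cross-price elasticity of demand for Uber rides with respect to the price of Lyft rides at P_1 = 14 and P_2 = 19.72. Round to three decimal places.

0.128

At P_1 = 14 and P_2 = 19.72: Q_1 = 1228.76.
∂Q_1/∂P_2 = 8.
ε = (∂Q_1/∂P_2)(P_2/Q_1) = 8 × (19.72/1228.76) ≈ 0.128.
Since ε > 0, Uber rides and Lyft rides are substitutes.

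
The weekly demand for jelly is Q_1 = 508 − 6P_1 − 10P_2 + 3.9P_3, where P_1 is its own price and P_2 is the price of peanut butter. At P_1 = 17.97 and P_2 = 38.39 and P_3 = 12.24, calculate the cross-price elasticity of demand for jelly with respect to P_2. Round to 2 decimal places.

-6.00

At P_1 = 17.97 and P_2 = 38.39 and P_3 = 12.24: Q_1 = 64.016.
∂Q_1/∂P_2 = -10.
ε = (∂Q_1/∂P_2)(P_2/Q_1) = -10 × (38.39/64.016) ≈ -6.00.
Since ε < 0, jelly and peanut butter are complements.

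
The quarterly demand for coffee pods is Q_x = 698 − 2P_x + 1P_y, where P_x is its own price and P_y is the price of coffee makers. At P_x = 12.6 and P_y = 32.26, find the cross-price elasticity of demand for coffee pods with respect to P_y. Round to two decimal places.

0.05

At P_x = 12.6 and P_y = 32.26: Q_x = 705.06.
∂Q_x/∂P_y = 1.
ε = (∂Q_x/∂P_y)(P_y/Q_x) = 1 × (32.26/705.06) ≈ 0.05.
Since ε > 0, coffee pods and coffee makers are substitutes.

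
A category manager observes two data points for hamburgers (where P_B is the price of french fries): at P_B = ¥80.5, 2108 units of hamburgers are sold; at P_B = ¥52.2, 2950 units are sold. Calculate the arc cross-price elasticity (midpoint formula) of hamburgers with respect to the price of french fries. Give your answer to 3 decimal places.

-0.781

ΔQ_A = 2950 − 2108 = 842; ΔP_B = 52.2 − 80.5 = -28.3.
Midpoints: Q̄_A = 2529.0, P̄_B = 66.35.
ε = (ΔQ_A/Q̄_A)/(ΔP_B/P̄_B) = (842/2529.0)/(-28.3/66.35) ≈ -0.781.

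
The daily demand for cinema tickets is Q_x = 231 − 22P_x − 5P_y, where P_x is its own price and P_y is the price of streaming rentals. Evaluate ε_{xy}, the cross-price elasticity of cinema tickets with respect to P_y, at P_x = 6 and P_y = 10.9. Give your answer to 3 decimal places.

-1.225

At P_x = 6 and P_y = 10.9: Q_x = 44.5.
∂Q_x/∂P_y = -5.
ε = (∂Q_x/∂P_y)(P_y/Q_x) = -5 × (10.9/44.5) ≈ -1.225.
Since ε < 0, cinema tickets and streaming rentals are complements.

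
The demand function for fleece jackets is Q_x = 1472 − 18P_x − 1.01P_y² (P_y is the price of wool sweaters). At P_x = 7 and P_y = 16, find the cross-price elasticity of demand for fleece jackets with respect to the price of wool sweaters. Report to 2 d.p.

At P_x = 7 and P_y = 16: Q_x = 1087.44.
∂Q_x/∂P_y = -2.02P_y = -2.02(16) = -32.3200.
ε = (∂Q_x/∂P_y)(P_y/Q_x) = -32.3200 × (16/1087.44) ≈ -0.48.

-0.48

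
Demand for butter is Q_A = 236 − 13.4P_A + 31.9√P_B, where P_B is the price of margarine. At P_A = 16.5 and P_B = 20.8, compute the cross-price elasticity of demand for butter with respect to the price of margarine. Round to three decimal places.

0.454

At P_A = 16.5 and P_B = 20.8: Q_A = 160.386.
∂Q_A/∂P_B = 31.9/(2√P_B) = 31.9/(2√20.8) = 3.4973.
ε = (∂Q_A/∂P_B)(P_B/Q_A) = 3.4973 × (20.8/160.386) ≈ 0.454.
ε > 0: substitutes.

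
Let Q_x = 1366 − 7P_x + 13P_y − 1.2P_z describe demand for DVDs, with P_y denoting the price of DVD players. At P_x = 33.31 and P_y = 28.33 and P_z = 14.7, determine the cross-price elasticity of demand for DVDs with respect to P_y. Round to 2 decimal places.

At P_x = 33.31 and P_y = 28.33 and P_z = 14.7: Q_x = 1483.48.
∂Q_x/∂P_y = 13.
ε = (∂Q_x/∂P_y)(P_y/Q_x) = 13 × (28.33/1483.48) ≈ 0.25.
Since ε > 0, DVDs and DVD players are substitutes.

0.25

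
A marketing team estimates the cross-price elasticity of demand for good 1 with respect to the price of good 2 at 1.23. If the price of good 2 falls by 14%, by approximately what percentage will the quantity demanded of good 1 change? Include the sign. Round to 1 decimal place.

%ΔQ ≈ ε × %ΔP of good 2 = 1.23 × (-14%) = -17.2%.
Demand for good 1 falls by about 17.2%.

-17.2%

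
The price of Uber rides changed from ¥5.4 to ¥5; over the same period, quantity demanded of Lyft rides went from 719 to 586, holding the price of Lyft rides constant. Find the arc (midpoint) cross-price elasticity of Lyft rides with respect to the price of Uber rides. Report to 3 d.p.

2.650

ΔQ_A = 586 − 719 = -133; ΔP_B = 5 − 5.4 = -0.4.
Midpoints: Q̄_A = 652.5, P̄_B = 5.20.
ε = (ΔQ_A/Q̄_A)/(ΔP_B/P̄_B) = (-133/652.5)/(-0.4/5.20) ≈ 2.650.
ε > 0: Lyft rides and Uber rides are substitutes.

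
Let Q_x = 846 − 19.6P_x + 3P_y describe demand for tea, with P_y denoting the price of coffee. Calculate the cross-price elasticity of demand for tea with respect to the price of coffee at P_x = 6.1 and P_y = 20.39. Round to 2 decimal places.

0.08

At P_x = 6.1 and P_y = 20.39: Q_x = 787.61.
∂Q_x/∂P_y = 3.
ε = (∂Q_x/∂P_y)(P_y/Q_x) = 3 × (20.39/787.61) ≈ 0.08.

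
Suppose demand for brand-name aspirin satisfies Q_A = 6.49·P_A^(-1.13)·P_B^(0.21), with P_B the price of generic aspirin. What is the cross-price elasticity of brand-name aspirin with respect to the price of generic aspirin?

0.21

In a log-linear (constant-elasticity) demand function, the coefficient on the exponent of P_B is the cross-price elasticity.
ε = 0.21. Positive, so brand-name aspirin and generic aspirin are substitutes.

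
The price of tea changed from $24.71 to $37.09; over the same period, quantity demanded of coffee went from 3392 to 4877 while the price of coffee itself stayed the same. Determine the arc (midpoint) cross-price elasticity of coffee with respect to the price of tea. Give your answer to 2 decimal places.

0.90

ΔQ_A = 4877 − 3392 = 1485; ΔP_B = 37.09 − 24.71 = 12.38.
Midpoints: Q̄_A = 4134.5, P̄_B = 30.90.
ε = (ΔQ_A/Q̄_A)/(ΔP_B/P̄_B) = (1485/4134.5)/(12.38/30.90) ≈ 0.90.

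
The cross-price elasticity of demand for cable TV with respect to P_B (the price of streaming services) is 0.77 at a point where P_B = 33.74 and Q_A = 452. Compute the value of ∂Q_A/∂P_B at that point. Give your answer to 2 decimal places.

10.32

ε = (∂Q_A/∂P_B)·(P_B/Q_A) ⇒ ∂Q_A/∂P_B = ε·Q_A/P_B = 0.77 × 452/33.74 ≈ 10.32.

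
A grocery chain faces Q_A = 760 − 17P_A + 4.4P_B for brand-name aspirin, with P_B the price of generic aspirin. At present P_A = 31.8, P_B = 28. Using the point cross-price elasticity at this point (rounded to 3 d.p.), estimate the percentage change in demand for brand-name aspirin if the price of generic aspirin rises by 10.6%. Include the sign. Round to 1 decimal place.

At P_A = 31.8, P_B = 28: Q_A = 342.6.
∂Q_A/∂P_B = 4.4.
ε = (∂Q_A/∂P_B)(P_B/Q_A) = 4.4000 × 28/342.6 ≈ 0.360.
%ΔQ_A ≈ ε × %ΔP_B = 0.360 × (10.6%) = 3.8%.

3.8%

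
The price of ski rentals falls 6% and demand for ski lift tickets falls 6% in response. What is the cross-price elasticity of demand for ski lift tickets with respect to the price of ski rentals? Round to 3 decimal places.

ε = (%ΔQ of ski lift tickets) / (%ΔP of ski rentals) = (-6%) / (-6%) ≈ 1.000.
Positive cross-price elasticity: substitutes.

1.000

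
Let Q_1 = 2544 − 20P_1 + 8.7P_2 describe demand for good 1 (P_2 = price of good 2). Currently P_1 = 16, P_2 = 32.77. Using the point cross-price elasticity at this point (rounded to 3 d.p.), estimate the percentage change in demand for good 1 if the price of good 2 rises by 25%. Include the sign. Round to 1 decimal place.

2.9%

At P_1 = 16, P_2 = 32.77: Q_1 = 2509.099.
∂Q_1/∂P_2 = 8.7.
ε = (∂Q_1/∂P_2)(P_2/Q_1) = 8.7000 × 32.77/2509.099 ≈ 0.114.
%ΔQ_1 ≈ ε × %ΔP_2 = 0.114 × (25%) = 2.9%.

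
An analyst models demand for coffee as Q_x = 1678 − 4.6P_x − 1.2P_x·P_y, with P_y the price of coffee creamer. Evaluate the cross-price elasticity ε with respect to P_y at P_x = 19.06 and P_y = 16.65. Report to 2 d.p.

At P_x = 19.06 and P_y = 16.65: Q_x = 1209.505.
∂Q_x/∂P_y = -1.2P_x = -1.2(19.06) = -22.8720.
ε = (∂Q_x/∂P_y)(P_y/Q_x) = -22.8720 × (16.65/1209.505) ≈ -0.31.

-0.31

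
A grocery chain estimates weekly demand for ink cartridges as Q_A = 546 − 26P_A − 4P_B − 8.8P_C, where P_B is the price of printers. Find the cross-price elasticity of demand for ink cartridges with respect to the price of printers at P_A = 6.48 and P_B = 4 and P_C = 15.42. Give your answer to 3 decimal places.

-0.071

At P_A = 6.48 and P_B = 4 and P_C = 15.42: Q_A = 225.824.
∂Q_A/∂P_B = -4.
ε = (∂Q_A/∂P_B)(P_B/Q_A) = -4 × (4/225.824) ≈ -0.071.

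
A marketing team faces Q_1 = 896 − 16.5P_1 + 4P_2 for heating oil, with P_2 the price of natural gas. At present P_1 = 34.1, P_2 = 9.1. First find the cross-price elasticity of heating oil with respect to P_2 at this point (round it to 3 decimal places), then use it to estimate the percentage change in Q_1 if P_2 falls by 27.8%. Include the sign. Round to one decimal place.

At P_1 = 34.1, P_2 = 9.1: Q_1 = 369.75.
∂Q_1/∂P_2 = 4.
ε = (∂Q_1/∂P_2)(P_2/Q_1) = 4.0000 × 9.1/369.75 ≈ 0.098.
%ΔQ_1 ≈ ε × %ΔP_2 = 0.098 × (-27.8%) = -2.7%.

-2.7%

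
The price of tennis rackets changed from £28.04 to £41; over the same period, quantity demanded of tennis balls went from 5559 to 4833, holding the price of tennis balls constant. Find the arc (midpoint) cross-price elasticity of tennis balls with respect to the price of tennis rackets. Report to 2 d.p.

ΔQ_A = 4833 − 5559 = -726; ΔP_B = 41 − 28.04 = 12.96.
Midpoints: Q̄_A = 5196.0, P̄_B = 34.52.
ε = (ΔQ_A/Q̄_A)/(ΔP_B/P̄_B) = (-726/5196.0)/(12.96/34.52) ≈ -0.37.
ε < 0: tennis balls and tennis rackets are complements.

-0.37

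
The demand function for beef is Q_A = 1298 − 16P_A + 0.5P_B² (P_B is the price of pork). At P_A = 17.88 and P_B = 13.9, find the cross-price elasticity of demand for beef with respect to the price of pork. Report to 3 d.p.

0.174

At P_A = 17.88 and P_B = 13.9: Q_A = 1108.525.
∂Q_A/∂P_B = 1P_B = 1(13.9) = 13.9000.
ε = (∂Q_A/∂P_B)(P_B/Q_A) = 13.9000 × (13.9/1108.525) ≈ 0.174.
ε > 0: substitutes.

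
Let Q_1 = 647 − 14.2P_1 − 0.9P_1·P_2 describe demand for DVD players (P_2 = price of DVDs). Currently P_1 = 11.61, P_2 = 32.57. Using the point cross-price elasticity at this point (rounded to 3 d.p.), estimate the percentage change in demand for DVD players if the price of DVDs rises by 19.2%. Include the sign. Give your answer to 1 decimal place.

-46.1%

At P_1 = 11.61, P_2 = 32.57: Q_1 = 141.814.
∂Q_1/∂P_2 = -0.9P_1 = -10.4490.
ε = (∂Q_1/∂P_2)(P_2/Q_1) = -10.4490 × 32.57/141.814 ≈ -2.400.
%ΔQ_1 ≈ ε × %ΔP_2 = -2.400 × (19.2%) = -46.1%.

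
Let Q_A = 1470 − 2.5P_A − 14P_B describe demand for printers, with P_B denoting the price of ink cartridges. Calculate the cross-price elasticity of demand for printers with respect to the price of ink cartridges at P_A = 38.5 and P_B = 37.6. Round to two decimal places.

At P_A = 38.5 and P_B = 37.6: Q_A = 847.35.
∂Q_A/∂P_B = -14.
ε = (∂Q_A/∂P_B)(P_B/Q_A) = -14 × (37.6/847.35) ≈ -0.62.
Since ε < 0, printers and ink cartridges are complements.

-0.62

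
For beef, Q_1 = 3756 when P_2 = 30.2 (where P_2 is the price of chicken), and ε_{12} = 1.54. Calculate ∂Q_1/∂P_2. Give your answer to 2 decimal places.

191.53

ε = (∂Q_1/∂P_2)·(P_2/Q_1) ⇒ ∂Q_1/∂P_2 = ε·Q_1/P_2 = 1.54 × 3756/30.2 ≈ 191.53.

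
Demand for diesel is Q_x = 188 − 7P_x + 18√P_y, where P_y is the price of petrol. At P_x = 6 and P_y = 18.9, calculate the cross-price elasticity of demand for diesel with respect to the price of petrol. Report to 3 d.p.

0.174

At P_x = 6 and P_y = 18.9: Q_x = 224.253.
∂Q_x/∂P_y = 18/(2√P_y) = 18/(2√18.9) = 2.0702.
ε = (∂Q_x/∂P_y)(P_y/Q_x) = 2.0702 × (18.9/224.253) ≈ 0.174.
ε > 0: substitutes.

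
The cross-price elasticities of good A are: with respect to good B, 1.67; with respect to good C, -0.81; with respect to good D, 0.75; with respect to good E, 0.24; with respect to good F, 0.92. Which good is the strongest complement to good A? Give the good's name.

good C

Complements have ε < 0. The most negative value is -0.81 (good C).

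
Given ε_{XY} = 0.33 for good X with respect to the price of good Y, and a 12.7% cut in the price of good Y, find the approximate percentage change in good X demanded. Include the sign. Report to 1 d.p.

%ΔQ ≈ ε × %ΔP of good Y = 0.33 × (-12.7%) = -4.2%.
Demand for good X falls by about 4.2%.

-4.2%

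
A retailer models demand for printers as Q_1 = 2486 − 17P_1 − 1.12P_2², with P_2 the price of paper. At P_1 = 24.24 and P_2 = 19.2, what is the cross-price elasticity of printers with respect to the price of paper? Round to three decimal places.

At P_1 = 24.24 and P_2 = 19.2: Q_1 = 1661.043.
∂Q_1/∂P_2 = -2.24P_2 = -2.24(19.2) = -43.0080.
ε = (∂Q_1/∂P_2)(P_2/Q_1) = -43.0080 × (19.2/1661.043) ≈ -0.497.
ε < 0: complements.

-0.497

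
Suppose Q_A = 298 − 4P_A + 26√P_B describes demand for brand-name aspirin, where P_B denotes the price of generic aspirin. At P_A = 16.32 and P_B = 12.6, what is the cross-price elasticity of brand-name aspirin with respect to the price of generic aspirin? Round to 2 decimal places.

At P_A = 16.32 and P_B = 12.6: Q_A = 325.011.
∂Q_A/∂P_B = 26/(2√P_B) = 26/(2√12.6) = 3.6623.
ε = (∂Q_A/∂P_B)(P_B/Q_A) = 3.6623 × (12.6/325.011) ≈ 0.14.
ε > 0: substitutes.

0.14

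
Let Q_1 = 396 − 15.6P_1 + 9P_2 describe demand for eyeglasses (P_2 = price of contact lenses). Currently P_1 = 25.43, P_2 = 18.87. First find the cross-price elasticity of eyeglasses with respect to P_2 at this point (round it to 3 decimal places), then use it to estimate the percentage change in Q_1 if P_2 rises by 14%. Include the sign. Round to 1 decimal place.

At P_1 = 25.43, P_2 = 18.87: Q_1 = 169.122.
∂Q_1/∂P_2 = 9.
ε = (∂Q_1/∂P_2)(P_2/Q_1) = 9.0000 × 18.87/169.122 ≈ 1.004.
%ΔQ_1 ≈ ε × %ΔP_2 = 1.004 × (14%) = 14.1%.

14.1%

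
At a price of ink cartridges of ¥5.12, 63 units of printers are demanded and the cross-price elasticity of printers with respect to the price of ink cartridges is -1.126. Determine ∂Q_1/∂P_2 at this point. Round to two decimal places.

ε = (∂Q_1/∂P_2)·(P_2/Q_1) ⇒ ∂Q_1/∂P_2 = ε·Q_1/P_2 = -1.126 × 63/5.12 ≈ -13.86.

-13.86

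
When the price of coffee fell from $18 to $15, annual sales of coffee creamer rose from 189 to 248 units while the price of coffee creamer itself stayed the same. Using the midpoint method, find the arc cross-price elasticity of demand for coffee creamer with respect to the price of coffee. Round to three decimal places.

-1.485

ΔQ_A = 248 − 189 = 59; ΔP_B = 15 − 18 = -3.
Midpoints: Q̄_A = 218.5, P̄_B = 16.50.
ε = (ΔQ_A/Q̄_A)/(ΔP_B/P̄_B) = (59/218.5)/(-3/16.50) ≈ -1.485.
ε < 0: coffee creamer and coffee are complements.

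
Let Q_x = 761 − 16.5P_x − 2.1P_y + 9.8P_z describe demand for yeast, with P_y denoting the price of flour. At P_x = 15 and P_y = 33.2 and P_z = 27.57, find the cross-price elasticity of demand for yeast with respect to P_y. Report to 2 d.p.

At P_x = 15 and P_y = 33.2 and P_z = 27.57: Q_x = 713.966.
∂Q_x/∂P_y = -2.1.
ε = (∂Q_x/∂P_y)(P_y/Q_x) = -2.1 × (33.2/713.966) ≈ -0.10.
Since ε < 0, yeast and flour are complements.

-0.10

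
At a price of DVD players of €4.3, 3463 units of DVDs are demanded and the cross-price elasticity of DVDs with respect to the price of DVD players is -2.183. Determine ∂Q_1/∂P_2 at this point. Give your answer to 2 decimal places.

-1758.08

ε = (∂Q_1/∂P_2)·(P_2/Q_1) ⇒ ∂Q_1/∂P_2 = ε·Q_1/P_2 = -2.183 × 3463/4.3 ≈ -1758.08.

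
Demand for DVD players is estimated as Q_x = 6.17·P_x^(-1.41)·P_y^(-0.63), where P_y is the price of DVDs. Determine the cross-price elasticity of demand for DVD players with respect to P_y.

-0.63

In a log-linear (constant-elasticity) demand function, the coefficient on the exponent of P_y is the cross-price elasticity.
ε = -0.63. Negative, so DVD players and DVDs are complements.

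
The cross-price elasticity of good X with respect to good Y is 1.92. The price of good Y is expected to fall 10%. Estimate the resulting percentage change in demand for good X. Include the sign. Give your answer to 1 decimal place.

%ΔQ ≈ ε × %ΔP of good Y = 1.92 × (-10%) = -19.2%.
Demand for good X falls by about 19.2%.

-19.2%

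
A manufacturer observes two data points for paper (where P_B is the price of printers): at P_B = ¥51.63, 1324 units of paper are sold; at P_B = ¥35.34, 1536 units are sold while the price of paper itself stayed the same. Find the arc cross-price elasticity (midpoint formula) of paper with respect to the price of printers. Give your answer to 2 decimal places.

-0.40

ΔQ_A = 1536 − 1324 = 212; ΔP_B = 35.34 − 51.63 = -16.29.
Midpoints: Q̄_A = 1430.0, P̄_B = 43.48.
ε = (ΔQ_A/Q̄_A)/(ΔP_B/P̄_B) = (212/1430.0)/(-16.29/43.48) ≈ -0.40.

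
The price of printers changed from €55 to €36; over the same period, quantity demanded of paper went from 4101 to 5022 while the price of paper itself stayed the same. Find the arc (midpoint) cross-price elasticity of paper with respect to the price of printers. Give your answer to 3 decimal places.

-0.484

ΔQ_A = 5022 − 4101 = 921; ΔP_B = 36 − 55 = -19.
Midpoints: Q̄_A = 4561.5, P̄_B = 45.50.
ε = (ΔQ_A/Q̄_A)/(ΔP_B/P̄_B) = (921/4561.5)/(-19/45.50) ≈ -0.484.
ε < 0: paper and printers are complements.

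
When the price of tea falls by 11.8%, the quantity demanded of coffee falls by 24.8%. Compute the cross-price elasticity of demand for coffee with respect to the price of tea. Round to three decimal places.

ε = (%ΔQ of coffee) / (%ΔP of tea) = (-24.8%) / (-11.8%) ≈ 2.102.

2.102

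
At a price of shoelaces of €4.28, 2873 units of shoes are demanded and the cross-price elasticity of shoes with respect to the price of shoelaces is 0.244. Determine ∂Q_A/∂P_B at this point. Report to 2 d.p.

ε = (∂Q_A/∂P_B)·(P_B/Q_A) ⇒ ∂Q_A/∂P_B = ε·Q_A/P_B = 0.244 × 2873/4.28 ≈ 163.79.

163.79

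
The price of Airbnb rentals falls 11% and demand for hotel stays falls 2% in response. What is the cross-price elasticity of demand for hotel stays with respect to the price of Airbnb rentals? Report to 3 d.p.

ε = (%ΔQ of hotel stays) / (%ΔP of Airbnb rentals) = (-2%) / (-11%) ≈ 0.182.
Positive cross-price elasticity: substitutes.

0.182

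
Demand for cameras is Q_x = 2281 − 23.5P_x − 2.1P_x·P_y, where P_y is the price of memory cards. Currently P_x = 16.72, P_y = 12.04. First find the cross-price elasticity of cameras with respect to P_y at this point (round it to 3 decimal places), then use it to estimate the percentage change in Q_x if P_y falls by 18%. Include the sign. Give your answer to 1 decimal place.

5.2%

At P_x = 16.72, P_y = 12.04: Q_x = 1465.332.
∂Q_x/∂P_y = -2.1P_x = -35.1120.
ε = (∂Q_x/∂P_y)(P_y/Q_x) = -35.1120 × 12.04/1465.332 ≈ -0.289.
%ΔQ_x ≈ ε × %ΔP_y = -0.289 × (-18%) = 5.2%.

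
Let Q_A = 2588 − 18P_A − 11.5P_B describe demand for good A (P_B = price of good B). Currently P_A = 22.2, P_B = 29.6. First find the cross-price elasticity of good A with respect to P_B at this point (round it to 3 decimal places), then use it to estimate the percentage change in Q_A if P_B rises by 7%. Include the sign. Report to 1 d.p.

At P_A = 22.2, P_B = 29.6: Q_A = 1848.
∂Q_A/∂P_B = -11.5.
ε = (∂Q_A/∂P_B)(P_B/Q_A) = -11.5000 × 29.6/1848 ≈ -0.184.
%ΔQ_A ≈ ε × %ΔP_B = -0.184 × (7%) = -1.3%.

-1.3%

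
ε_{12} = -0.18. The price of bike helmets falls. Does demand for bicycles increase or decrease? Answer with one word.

ε < 0 and the price of bike helmets falls, so the quantity of bicycles moves in the opposite direction: it increases.

increase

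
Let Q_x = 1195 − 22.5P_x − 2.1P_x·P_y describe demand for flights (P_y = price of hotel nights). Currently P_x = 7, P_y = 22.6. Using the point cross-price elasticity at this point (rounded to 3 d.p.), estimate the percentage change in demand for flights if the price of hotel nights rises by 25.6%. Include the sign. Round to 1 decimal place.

-12.1%

At P_x = 7, P_y = 22.6: Q_x = 705.28.
∂Q_x/∂P_y = -2.1P_x = -14.7000.
ε = (∂Q_x/∂P_y)(P_y/Q_x) = -14.7000 × 22.6/705.28 ≈ -0.471.
%ΔQ_x ≈ ε × %ΔP_y = -0.471 × (25.6%) = -12.1%.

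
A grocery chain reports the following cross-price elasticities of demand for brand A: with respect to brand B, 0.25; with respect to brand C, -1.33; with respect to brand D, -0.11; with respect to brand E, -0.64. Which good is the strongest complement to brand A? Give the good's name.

Complements have ε < 0. The most negative value is -1.33 (brand C).

brand C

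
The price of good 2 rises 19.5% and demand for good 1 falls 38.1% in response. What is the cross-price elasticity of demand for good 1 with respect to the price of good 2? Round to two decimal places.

-1.95

ε = (%ΔQ of good 1) / (%ΔP of good 2) = (-38.1%) / (19.5%) ≈ -1.95.
Negative cross-price elasticity: complements.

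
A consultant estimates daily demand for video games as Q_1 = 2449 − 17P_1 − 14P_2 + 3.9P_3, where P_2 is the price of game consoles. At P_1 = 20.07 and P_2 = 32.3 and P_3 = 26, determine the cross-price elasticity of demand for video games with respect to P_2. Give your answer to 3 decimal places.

At P_1 = 20.07 and P_2 = 32.3 and P_3 = 26: Q_1 = 1757.01.
∂Q_1/∂P_2 = -14.
ε = (∂Q_1/∂P_2)(P_2/Q_1) = -14 × (32.3/1757.01) ≈ -0.257.
Since ε < 0, video games and game consoles are complements.

-0.257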